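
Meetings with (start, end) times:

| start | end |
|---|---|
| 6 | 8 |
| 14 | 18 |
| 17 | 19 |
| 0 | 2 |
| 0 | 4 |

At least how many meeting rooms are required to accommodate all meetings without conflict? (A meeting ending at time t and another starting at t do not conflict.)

2

starts: [0, 0, 6, 14, 17]
ends:   [2, 4, 8, 18, 19]
s0→1 s0→2  — peak 2.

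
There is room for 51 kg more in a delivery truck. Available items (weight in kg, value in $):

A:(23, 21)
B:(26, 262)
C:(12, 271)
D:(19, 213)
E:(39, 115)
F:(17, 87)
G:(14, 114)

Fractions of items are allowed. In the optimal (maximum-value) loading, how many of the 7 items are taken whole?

Order: C (271/12=22.58) > D (213/19=11.21) > B (262/26=10.08) > G (114/14=8.14) > F (87/17=5.12) > E (115/39=2.95) > A (21/23=0.91)
Fill: take C (12 @ 271) → take D (19 @ 213) → take 20/26 of B → 201.54; 51/51 used.
2 item(s) taken whole; one partial (take 20/26 of B).

2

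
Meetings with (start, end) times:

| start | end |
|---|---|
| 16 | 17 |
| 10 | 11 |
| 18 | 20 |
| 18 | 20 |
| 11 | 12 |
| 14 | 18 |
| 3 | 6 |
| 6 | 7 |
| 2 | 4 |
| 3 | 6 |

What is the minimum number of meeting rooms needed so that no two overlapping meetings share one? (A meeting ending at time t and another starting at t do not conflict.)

3

starts: [2, 3, 3, 6, 10, 11, 14, 16, 18, 18]
ends:   [4, 6, 6, 7, 11, 12, 17, 18, 20, 20]
s2→1 s3→2 s3→3  — peak 3.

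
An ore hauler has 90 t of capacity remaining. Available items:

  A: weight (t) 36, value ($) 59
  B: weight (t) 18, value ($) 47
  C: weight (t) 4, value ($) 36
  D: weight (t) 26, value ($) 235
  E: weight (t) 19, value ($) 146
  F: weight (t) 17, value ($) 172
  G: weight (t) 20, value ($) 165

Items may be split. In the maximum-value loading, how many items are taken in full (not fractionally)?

Order: F (172/17=10.12) > D (235/26=9.04) > C (36/4=9.00) > G (165/20=8.25) > E (146/19=7.68) > B (47/18=2.61) > A (59/36=1.64)
Fill: take F (17 @ 172) → take D (26 @ 235) → take C (4 @ 36) → take G (20 @ 165) → take E (19 @ 146) → take 4/18 of B → 10.44; 90/90 used.
5 item(s) taken whole; one partial (take 4/18 of B).

5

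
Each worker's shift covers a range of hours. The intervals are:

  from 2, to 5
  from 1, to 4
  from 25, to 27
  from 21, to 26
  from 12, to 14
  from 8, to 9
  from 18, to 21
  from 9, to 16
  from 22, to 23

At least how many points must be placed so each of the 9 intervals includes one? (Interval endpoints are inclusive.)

6

Sorted: [1,4] [2,5] [8,9] [12,14] [9,16] [18,21] [22,23] [21,26] [25,27]
{[1,4],[2,5]} hit by 4; {[8,9]} hit by 9; {[12,14],[9,16]} hit by 14; {[18,21]} hit by 21; {[22,23],[21,26]} hit by 23; {[25,27]} hit by 27.
Points: 4, 9, 14, 21, 23, 27 (6 total).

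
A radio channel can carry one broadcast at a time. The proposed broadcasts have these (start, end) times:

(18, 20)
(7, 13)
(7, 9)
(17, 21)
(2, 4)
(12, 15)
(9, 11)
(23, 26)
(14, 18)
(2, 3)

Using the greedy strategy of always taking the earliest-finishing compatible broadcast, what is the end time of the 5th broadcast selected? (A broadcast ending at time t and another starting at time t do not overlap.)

20

Sorted by end: (2,3)  (2,4)  (7,9)  (9,11)  (7,13)  (12,15)  (14,18)  (18,20)  (17,21)  (23,26)
take (2,3); skip (2,4); take (7,9); take (9,11); skip (7,13); take (12,15); skip (14,18); take (18,20); take (23,26).
Selected: (2,3) (7,9) (9,11) (12,15) (18,20) (23,26)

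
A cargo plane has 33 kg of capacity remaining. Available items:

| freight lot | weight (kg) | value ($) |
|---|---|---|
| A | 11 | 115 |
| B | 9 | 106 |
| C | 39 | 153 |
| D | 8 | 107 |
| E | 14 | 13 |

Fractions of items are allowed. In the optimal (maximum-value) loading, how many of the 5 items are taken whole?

3

Ratios (sorted): D 13.38, B 11.78, A 10.45, C 3.92, E 0.93
take D (8 @ 107); take B (9 @ 106); take A (11 @ 115); take 5/39 of C → 19.62. Capacity used 33/33.
3 item(s) taken whole; one partial (take 5/39 of C).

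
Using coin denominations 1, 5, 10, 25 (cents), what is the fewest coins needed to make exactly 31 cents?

3

31 = 1×25 + 1×5 + 1×1
Total coins = 1 + 1 + 1 = 3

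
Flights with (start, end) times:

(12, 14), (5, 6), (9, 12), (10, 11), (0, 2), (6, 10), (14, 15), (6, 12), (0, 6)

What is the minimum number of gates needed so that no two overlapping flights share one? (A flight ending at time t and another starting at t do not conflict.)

3

starts: [0, 0, 5, 6, 6, 9, 10, 12, 14]
ends:   [2, 6, 6, 10, 11, 12, 12, 14, 15]
s0→1 s0→2 e2→1 s5→2 e6→1 e6→0 s6→1 s6→2 s9→3  — peak 3.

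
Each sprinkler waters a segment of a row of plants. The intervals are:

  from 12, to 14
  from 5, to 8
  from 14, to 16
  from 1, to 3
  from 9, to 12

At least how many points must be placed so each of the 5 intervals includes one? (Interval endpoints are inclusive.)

4

Process intervals by earliest right end; each time one isn't hit yet, stab at its right endpoint.
Sorted: [1,3] [5,8] [9,12] [12,14] [14,16]
{[1,3]} hit by 3; {[5,8]} hit by 8; {[9,12],[12,14]} hit by 12; {[14,16]} hit by 16.
Points: 3, 8, 12, 16 (4 total).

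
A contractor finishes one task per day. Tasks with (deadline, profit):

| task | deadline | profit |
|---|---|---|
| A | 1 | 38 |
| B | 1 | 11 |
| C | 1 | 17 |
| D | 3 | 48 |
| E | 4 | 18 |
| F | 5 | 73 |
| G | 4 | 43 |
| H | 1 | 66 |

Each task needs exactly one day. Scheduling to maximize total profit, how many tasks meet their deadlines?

Sort by profit descending; place each in the latest free slot ≤ its deadline.
Profit order: F=73 H=66 D=48 G=43 A=38 E=18 C=17 B=11
Assign: F→slot 5, H→slot 1, D→slot 3, G→slot 4, A skipped, E→slot 2, C skipped, B skipped.
Slots: [1:H] [2:E] [3:D] [4:G] [5:F]
5 of 8 scheduled.

5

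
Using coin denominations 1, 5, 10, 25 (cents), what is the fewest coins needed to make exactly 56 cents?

Greedy: take as many of the largest coin as possible, then repeat with the remainder.
56 = 2×25 + 1×5 + 1×1
Total coins = 2 + 1 + 1 = 4

4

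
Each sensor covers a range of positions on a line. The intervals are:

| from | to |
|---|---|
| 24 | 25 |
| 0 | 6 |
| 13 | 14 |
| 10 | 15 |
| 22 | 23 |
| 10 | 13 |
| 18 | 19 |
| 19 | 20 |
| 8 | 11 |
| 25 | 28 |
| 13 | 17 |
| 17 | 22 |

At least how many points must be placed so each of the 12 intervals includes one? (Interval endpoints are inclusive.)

Sort by right endpoint; whenever an interval is uncovered, place a point at its right end.
Sorted: [0,6] [8,11] [10,13] [13,14] [10,15] [13,17] [18,19] [19,20] [17,22] [22,23] [24,25] [25,28]
{[0,6]} hit by 6; {[8,11],[10,13]} hit by 11; {[13,14],[10,15],[13,17]} hit by 14; {[18,19],[19,20],[17,22]} hit by 19; {[22,23]} hit by 23; {[24,25],[25,28]} hit by 25.
Points: 6, 11, 14, 19, 23, 25 (6 total).

6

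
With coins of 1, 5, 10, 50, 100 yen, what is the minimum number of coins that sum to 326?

Greedy: take as many of the largest coin as possible, then repeat with the remainder.
326 = 3×100 + 2×10 + 1×5 + 1×1
Total coins = 3 + 2 + 1 + 1 = 7

7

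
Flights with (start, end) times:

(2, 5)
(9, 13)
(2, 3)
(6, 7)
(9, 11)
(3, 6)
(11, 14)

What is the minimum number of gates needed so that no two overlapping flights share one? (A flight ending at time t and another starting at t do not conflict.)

starts: [2, 2, 3, 6, 9, 9, 11]
ends:   [3, 5, 6, 7, 11, 13, 14]
s2→1 s2→2  — peak 2.

2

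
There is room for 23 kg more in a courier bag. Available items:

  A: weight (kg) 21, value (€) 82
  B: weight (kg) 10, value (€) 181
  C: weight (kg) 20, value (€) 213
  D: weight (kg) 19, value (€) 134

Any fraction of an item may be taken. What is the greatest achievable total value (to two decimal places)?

Order: B (181/10=18.10) > C (213/20=10.65) > D (134/19=7.05) > A (82/21=3.90)
Fill: take B (10 @ 181) → take 13/20 of C → 138.45; 23/23 used.
Total value = 319.45

319.45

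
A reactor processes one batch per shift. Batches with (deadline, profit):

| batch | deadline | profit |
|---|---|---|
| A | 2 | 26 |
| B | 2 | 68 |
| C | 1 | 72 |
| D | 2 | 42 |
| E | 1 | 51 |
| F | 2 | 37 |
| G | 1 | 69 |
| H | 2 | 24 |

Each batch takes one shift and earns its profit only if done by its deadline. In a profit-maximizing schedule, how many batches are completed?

2

Profit order: C=72 G=69 B=68 E=51 D=42 F=37 A=26 H=24
Assign: C→slot 1, G skipped, B→slot 2, E skipped, D skipped, F skipped, A skipped, H skipped.
Slots: [1:C] [2:B]
2 of 8 scheduled.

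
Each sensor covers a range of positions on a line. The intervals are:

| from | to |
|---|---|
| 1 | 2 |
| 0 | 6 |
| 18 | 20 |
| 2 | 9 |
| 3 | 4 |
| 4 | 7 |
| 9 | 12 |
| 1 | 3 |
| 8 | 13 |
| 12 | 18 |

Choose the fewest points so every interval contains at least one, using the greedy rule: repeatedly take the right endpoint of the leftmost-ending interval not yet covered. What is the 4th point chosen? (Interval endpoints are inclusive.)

Process intervals by earliest right end; each time one isn't hit yet, stab at its right endpoint.
Sorted: [1,2] [1,3] [3,4] [0,6] [4,7] [2,9] [9,12] [8,13] [12,18] [18,20]
{[1,2],[1,3]} hit by 2; {[3,4],[0,6],[4,7],[2,9]} hit by 4; {[9,12],[8,13],[12,18]} hit by 12; {[18,20]} hit by 20.
Points: 2, 4, 12, 20 (4 total).

20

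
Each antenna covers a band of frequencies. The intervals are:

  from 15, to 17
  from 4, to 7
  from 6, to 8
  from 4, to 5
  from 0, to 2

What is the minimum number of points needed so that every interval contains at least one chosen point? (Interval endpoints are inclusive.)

4

Sort by right endpoint; whenever an interval is uncovered, place a point at its right end.
Sorted: [0,2] [4,5] [4,7] [6,8] [15,17]
{[0,2]} hit by 2; {[4,5],[4,7]} hit by 5; {[6,8]} hit by 8; {[15,17]} hit by 17.
Points: 2, 5, 8, 17 (4 total).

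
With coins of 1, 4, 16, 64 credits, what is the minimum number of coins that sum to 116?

5

Use the largest denomination that fits, subtract, and repeat.
116 = 1×64 + 3×16 + 1×4
Total coins = 1 + 3 + 1 = 5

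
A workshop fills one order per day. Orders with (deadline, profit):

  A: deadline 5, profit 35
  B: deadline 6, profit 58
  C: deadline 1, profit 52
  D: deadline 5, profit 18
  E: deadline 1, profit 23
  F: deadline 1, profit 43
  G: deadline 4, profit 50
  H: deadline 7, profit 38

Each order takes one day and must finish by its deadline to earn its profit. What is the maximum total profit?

251

Take jobs in profit order; each goes to the latest open slot no later than its deadline.
Profit order: B=58 C=52 G=50 F=43 H=38 A=35 E=23 D=18
Assign: B→slot 6, C→slot 1, G→slot 4, F skipped, H→slot 7, A→slot 5, E skipped, D→slot 3.
Slots: [1:C] [3:D] [4:G] [5:A] [6:B] [7:H]
Profit = 52 + 18 + 50 + 35 + 58 + 38 = 251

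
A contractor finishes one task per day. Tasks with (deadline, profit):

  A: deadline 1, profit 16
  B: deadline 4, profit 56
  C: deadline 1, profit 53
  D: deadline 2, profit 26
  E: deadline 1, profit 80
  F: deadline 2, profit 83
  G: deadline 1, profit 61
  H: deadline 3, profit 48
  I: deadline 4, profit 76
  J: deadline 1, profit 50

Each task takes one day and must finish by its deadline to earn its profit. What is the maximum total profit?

295

Take jobs in profit order; each goes to the latest open slot no later than its deadline.
Profit order: F=83 E=80 I=76 G=61 B=56 C=53 J=50 H=48 D=26 A=16
Assign: F→slot 2, E→slot 1, I→slot 4, G skipped, B→slot 3, C skipped, J skipped, H skipped, D skipped, A skipped.
Slots: [1:E] [2:F] [3:B] [4:I]
Profit = 80 + 83 + 56 + 76 = 295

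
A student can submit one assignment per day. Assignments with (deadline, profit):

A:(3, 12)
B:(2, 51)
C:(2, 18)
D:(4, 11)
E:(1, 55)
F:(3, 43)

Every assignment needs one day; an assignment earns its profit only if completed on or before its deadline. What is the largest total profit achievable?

Take jobs in profit order; each goes to the latest open slot no later than its deadline.
Profit order: E=55 B=51 F=43 C=18 A=12 D=11
Assign: E→slot 1, B→slot 2, F→slot 3, C skipped, A skipped, D→slot 4.
Slots: [1:E] [2:B] [3:F] [4:D]
Profit = 55 + 51 + 43 + 11 = 160

160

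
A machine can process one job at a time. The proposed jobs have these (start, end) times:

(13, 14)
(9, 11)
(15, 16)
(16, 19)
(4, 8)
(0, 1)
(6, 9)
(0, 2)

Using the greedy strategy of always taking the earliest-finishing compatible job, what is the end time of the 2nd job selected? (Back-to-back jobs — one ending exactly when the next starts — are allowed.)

8

Sorted by end: (0,1)  (0,2)  (4,8)  (6,9)  (9,11)  (13,14)  (15,16)  (16,19)
take (0,1); take (4,8); take (9,11); take (13,14); take (15,16); take (16,19).
Selected: (0,1) (4,8) (9,11) (13,14) (15,16) (16,19)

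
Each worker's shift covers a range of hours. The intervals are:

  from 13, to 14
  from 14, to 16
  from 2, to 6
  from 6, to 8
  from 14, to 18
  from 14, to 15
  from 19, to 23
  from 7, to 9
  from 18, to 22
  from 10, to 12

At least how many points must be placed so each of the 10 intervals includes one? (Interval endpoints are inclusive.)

5

Process intervals by earliest right end; each time one isn't hit yet, stab at its right endpoint.
By right end: [2,6]  [6,8]  [7,9]  [10,12]  [13,14]  [14,15]  [14,16]  [14,18]  [18,22]  [19,23]
[2,6] uncovered → point at 6; [7,9] uncovered → point at 9; [10,12] uncovered → point at 12; [13,14] uncovered → point at 14; [18,22] uncovered → point at 22.
Points: 6, 9, 12, 14, 22 (5 total).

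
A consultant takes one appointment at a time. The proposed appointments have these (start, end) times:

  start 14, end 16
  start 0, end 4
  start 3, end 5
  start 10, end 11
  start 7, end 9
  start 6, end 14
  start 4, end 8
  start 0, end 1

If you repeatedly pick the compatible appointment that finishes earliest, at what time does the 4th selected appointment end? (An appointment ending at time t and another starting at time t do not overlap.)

11

Sorted by end: (0,1)  (0,4)  (3,5)  (4,8)  (7,9)  (10,11)  (6,14)  (14,16)
take (0,1); take (3,5); take (7,9); take (10,11); skip (6,14); take (14,16).
Selected: (0,1) (3,5) (7,9) (10,11) (14,16)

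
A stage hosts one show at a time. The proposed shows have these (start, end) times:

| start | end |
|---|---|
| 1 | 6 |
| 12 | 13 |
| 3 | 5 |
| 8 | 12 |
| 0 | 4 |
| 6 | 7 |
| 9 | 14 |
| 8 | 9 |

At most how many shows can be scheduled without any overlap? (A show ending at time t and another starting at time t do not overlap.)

4

Sorted by end: (0,4)  (3,5)  (1,6)  (6,7)  (8,9)  (8,12)  (12,13)  (9,14)
take (0,4); take (6,7); take (8,9); take (12,13).
Selected 4 shows.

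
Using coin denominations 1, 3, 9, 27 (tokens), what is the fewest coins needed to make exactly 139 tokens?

7

Greedy: take as many of the largest coin as possible, then repeat with the remainder.
139 − 5×27→4 − 1×3→1 − 1×1→0
Total coins = 5 + 1 + 1 = 7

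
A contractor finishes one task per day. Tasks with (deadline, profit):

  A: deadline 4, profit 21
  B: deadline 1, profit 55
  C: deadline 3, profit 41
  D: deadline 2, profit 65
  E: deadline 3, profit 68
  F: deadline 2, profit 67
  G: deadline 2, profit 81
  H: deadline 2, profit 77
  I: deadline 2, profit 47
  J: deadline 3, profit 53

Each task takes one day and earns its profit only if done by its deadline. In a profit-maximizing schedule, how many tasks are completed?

By profit: G(d2,81), H(d2,77), E(d3,68), F(d2,67), D(d2,65), B(d1,55), J(d3,53), I(d2,47), C(d3,41), A(d4,21)
G→slot 2; H→slot 1; E→slot 3; F skipped; D skipped; B skipped; J skipped; I skipped; C skipped; A→slot 4.
4 of 10 scheduled.

4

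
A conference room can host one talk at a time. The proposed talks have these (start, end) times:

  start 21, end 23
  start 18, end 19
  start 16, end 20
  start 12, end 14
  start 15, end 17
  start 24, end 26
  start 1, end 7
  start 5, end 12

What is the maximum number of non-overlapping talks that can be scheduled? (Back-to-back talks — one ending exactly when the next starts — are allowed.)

Greedy by earliest finish: after sorting by end time, pick each interval compatible with the last pick.
By end time: (1,7), (5,12), (12,14), (15,17), (18,19), (16,20), (21,23), (24,26).
Pick (1,7); next start ≥ 7 → (12,14); next start ≥ 14 → (15,17); next start ≥ 17 → (18,19); next start ≥ 19 → (21,23); next start ≥ 23 → (24,26).
Selected 6 talks.

6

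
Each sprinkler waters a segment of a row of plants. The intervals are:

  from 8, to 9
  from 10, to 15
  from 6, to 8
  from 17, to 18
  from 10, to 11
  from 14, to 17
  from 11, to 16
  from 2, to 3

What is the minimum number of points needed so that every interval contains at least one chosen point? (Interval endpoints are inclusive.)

Sort by right endpoint; whenever an interval is uncovered, place a point at its right end.
Sorted: [2,3] [6,8] [8,9] [10,11] [10,15] [11,16] [14,17] [17,18]
{[2,3]} hit by 3; {[6,8],[8,9]} hit by 8; {[10,11],[10,15],[11,16]} hit by 11; {[14,17],[17,18]} hit by 17.
Points: 3, 8, 11, 17 (4 total).

4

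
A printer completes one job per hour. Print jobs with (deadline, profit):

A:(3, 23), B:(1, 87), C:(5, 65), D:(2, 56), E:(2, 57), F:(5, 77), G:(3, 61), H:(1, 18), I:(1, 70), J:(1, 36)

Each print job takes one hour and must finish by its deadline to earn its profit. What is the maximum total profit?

Take jobs in profit order; each goes to the latest open slot no later than its deadline.
By profit: B(d1,87), F(d5,77), I(d1,70), C(d5,65), G(d3,61), E(d2,57), D(d2,56), J(d1,36), A(d3,23), H(d1,18)
B→slot 1; F→slot 5; I skipped; C→slot 4; G→slot 3; E→slot 2; D skipped; J skipped; A skipped; H skipped.
Profit = 87 + 57 + 61 + 65 + 77 = 347

347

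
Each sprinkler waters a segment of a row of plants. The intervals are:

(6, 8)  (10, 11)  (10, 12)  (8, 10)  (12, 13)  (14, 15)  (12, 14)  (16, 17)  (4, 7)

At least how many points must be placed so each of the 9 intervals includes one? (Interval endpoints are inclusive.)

Sort by right endpoint; whenever an interval is uncovered, place a point at its right end.
By right end: [4,7]  [6,8]  [8,10]  [10,11]  [10,12]  [12,13]  [12,14]  [14,15]  [16,17]
[4,7] uncovered → point at 7; [8,10] uncovered → point at 10; [12,13] uncovered → point at 13; [14,15] uncovered → point at 15; [16,17] uncovered → point at 17.
Points: 7, 10, 13, 15, 17 (5 total).

5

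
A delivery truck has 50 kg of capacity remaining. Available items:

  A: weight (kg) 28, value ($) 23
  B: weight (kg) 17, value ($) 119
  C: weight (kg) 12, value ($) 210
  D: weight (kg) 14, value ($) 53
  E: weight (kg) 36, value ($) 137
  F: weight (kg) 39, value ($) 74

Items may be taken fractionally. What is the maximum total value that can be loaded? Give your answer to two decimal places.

408.92

Order: C (210/12=17.50) > B (119/17=7.00) > E (137/36=3.81) > D (53/14=3.79) > F (74/39=1.90) > A (23/28=0.82)
Fill: take C (12 @ 210) → take B (17 @ 119) → take 21/36 of E → 79.92; 50/50 used.
Total value = 408.92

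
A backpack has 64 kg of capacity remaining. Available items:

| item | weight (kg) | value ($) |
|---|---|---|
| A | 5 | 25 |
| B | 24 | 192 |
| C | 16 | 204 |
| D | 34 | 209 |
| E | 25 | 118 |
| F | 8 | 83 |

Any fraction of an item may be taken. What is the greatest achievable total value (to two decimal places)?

577.35

Greedy by value/weight ratio, highest first.
Ratios (sorted): C 12.75, F 10.38, B 8.00, D 6.15, A 5.00, E 4.72
take C (16 @ 204); take F (8 @ 83); take B (24 @ 192); take 16/34 of D → 98.35. Capacity used 64/64.
Total value = 577.35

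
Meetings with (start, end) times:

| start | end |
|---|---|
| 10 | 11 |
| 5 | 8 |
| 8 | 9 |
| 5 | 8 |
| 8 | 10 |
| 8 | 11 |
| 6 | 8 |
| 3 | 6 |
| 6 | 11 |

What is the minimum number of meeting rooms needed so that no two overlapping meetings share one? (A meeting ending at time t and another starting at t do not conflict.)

4

The answer is the maximum number of intervals overlapping at any instant.
starts: [3, 5, 5, 6, 6, 8, 8, 8, 10]
ends:   [6, 8, 8, 8, 9, 10, 11, 11, 11]
s3→1 s5→2 s5→3 e6→2 s6→3 s6→4  — peak 4.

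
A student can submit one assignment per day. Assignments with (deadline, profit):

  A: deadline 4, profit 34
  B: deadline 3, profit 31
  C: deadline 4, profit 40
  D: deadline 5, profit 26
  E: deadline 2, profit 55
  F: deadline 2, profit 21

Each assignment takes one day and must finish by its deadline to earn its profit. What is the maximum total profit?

186

Take jobs in profit order; each goes to the latest open slot no later than its deadline.
By profit: E(d2,55), C(d4,40), A(d4,34), B(d3,31), D(d5,26), F(d2,21)
E→slot 2; C→slot 4; A→slot 3; B→slot 1; D→slot 5; F skipped.
Profit = 31 + 55 + 34 + 40 + 26 = 186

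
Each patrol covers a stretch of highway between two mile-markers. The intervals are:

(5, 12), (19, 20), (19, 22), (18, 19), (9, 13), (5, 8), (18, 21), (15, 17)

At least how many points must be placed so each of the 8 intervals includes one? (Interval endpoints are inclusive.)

Process intervals by earliest right end; each time one isn't hit yet, stab at its right endpoint.
By right end: [5,8]  [5,12]  [9,13]  [15,17]  [18,19]  [19,20]  [18,21]  [19,22]
[5,8] uncovered → point at 8; [9,13] uncovered → point at 13; [15,17] uncovered → point at 17; [18,19] uncovered → point at 19.
Points: 8, 13, 17, 19 (4 total).

4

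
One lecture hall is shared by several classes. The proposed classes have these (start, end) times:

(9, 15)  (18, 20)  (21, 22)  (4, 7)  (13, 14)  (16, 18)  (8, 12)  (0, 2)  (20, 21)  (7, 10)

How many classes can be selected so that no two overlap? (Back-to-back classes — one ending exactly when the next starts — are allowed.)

8

Sort by end time and greedily take each interval whose start is ≥ the last chosen end.
By end time: (0,2), (4,7), (7,10), (8,12), (13,14), (9,15), (16,18), (18,20), (20,21), (21,22).
Pick (0,2); next start ≥ 2 → (4,7); next start ≥ 7 → (7,10); next start ≥ 10 → (13,14); next start ≥ 14 → (16,18); next start ≥ 18 → (18,20); next start ≥ 20 → (20,21); next start ≥ 21 → (21,22).
Selected 8 classes.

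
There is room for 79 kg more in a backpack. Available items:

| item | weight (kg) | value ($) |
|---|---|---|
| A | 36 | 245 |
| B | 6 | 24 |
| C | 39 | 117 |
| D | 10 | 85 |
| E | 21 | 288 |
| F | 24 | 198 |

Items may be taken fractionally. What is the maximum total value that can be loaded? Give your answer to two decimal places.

734.33

Ratios (sorted): E 13.71, D 8.50, F 8.25, A 6.81, B 4.00, C 3.00
take E (21 @ 288); take D (10 @ 85); take F (24 @ 198); take 24/36 of A → 163.33. Capacity used 79/79.
Total value = 734.33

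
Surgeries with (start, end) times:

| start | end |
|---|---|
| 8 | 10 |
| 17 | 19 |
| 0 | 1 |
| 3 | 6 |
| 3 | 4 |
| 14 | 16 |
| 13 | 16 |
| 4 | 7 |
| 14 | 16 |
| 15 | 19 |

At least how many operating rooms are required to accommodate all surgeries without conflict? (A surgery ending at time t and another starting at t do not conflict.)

Events (time:±→running): 0:+→1 1:-→0 3:+→1 3:+→2 4:-→1 4:+→2 6:-→1 7:-→0 8:+→1 10:-→0 13:+→1 14:+→2 14:+→3 15:+→4 … peak 4.

4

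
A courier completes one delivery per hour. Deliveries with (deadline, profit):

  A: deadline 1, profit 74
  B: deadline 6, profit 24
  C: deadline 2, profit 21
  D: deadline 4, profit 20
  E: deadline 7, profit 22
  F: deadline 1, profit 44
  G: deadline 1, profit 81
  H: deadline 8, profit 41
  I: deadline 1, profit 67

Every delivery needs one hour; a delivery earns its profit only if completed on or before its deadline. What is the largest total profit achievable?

Take jobs in profit order; each goes to the latest open slot no later than its deadline.
By profit: G(d1,81), A(d1,74), I(d1,67), F(d1,44), H(d8,41), B(d6,24), E(d7,22), C(d2,21), D(d4,20)
G→slot 1; A skipped; I skipped; F skipped; H→slot 8; B→slot 6; E→slot 7; C→slot 2; D→slot 4.
Profit = 81 + 21 + 20 + 24 + 22 + 41 = 209

209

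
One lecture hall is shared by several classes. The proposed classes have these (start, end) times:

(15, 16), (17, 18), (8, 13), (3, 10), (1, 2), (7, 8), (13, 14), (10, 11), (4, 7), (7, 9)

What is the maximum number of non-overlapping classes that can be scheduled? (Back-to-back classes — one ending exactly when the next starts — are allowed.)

Order by finish time; keep every interval that doesn't clash with the previous kept one.
By end time: (1,2), (4,7), (7,8), (7,9), (3,10), (10,11), (8,13), (13,14), (15,16), (17,18).
Pick (1,2); next start ≥ 2 → (4,7); next start ≥ 7 → (7,8); next start ≥ 8 → (10,11); next start ≥ 11 → (13,14); next start ≥ 14 → (15,16); next start ≥ 16 → (17,18).
Selected 7 classes.

7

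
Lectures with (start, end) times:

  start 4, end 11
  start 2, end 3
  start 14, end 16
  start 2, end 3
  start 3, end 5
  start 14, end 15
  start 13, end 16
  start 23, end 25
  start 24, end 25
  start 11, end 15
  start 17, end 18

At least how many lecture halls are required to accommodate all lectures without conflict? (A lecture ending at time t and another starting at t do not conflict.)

4

Events (time:±→running): 2:+→1 2:+→2 3:-→1 3:-→0 3:+→1 4:+→2 5:-→1 11:-→0 11:+→1 13:+→2 14:+→3 14:+→4 … peak 4.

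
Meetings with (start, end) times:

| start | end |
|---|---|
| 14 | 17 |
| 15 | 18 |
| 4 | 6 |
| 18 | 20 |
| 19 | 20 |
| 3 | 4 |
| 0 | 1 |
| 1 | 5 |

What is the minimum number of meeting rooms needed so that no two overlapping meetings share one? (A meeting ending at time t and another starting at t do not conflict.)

2

Count concurrent intervals with a sweep; the peak is the room count.
Events (time:±→running): 0:+→1 1:-→0 1:+→1 3:+→2 … peak 2.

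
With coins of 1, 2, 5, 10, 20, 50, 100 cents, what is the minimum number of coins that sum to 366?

Use the largest denomination that fits, subtract, and repeat.
366 = 3×100 + 1×50 + 1×10 + 1×5 + 1×1
Total coins = 3 + 1 + 1 + 1 + 1 = 7

7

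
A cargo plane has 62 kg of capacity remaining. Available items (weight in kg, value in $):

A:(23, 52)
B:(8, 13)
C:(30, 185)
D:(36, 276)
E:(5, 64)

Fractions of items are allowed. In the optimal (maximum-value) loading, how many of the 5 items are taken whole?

Greedy by value/weight ratio, highest first.
Order: E (64/5=12.80) > D (276/36=7.67) > C (185/30=6.17) > A (52/23=2.26) > B (13/8=1.62)
Fill: take E (5 @ 64) → take D (36 @ 276) → take 21/30 of C → 129.50; 62/62 used.
2 item(s) taken whole; one partial (take 21/30 of C).

2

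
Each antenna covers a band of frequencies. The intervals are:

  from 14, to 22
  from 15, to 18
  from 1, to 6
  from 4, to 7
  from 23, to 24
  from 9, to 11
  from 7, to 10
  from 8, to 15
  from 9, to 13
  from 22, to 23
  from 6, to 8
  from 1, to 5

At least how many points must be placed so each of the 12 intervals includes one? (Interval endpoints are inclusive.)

5

Sort by right endpoint; whenever an interval is uncovered, place a point at its right end.
By right end: [1,5]  [1,6]  [4,7]  [6,8]  [7,10]  [9,11]  [9,13]  [8,15]  [15,18]  [14,22]  [22,23]  [23,24]
[1,5] uncovered → point at 5; [6,8] uncovered → point at 8; [9,11] uncovered → point at 11; [15,18] uncovered → point at 18; [22,23] uncovered → point at 23.
Points: 5, 8, 11, 18, 23 (5 total).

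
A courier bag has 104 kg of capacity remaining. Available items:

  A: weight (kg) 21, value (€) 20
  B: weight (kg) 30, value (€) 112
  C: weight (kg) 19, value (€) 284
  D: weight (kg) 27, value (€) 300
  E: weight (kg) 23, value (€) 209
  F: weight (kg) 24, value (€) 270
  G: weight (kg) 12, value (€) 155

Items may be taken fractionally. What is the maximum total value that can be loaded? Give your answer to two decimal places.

Sort by value per unit weight and fill in that order.
Ratios (sorted): C 14.95, G 12.92, F 11.25, D 11.11, E 9.09, B 3.73, A 0.95
take C (19 @ 284); take G (12 @ 155); take F (24 @ 270); take D (27 @ 300); take 22/23 of E → 199.91. Capacity used 104/104.
Total value = 1208.91

1208.91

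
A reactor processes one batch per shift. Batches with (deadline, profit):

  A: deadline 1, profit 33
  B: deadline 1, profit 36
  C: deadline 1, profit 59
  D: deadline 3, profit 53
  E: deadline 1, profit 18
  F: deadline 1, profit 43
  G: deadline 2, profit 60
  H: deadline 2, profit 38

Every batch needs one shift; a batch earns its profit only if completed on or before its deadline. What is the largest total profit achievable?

172

By profit: G(d2,60), C(d1,59), D(d3,53), F(d1,43), H(d2,38), B(d1,36), A(d1,33), E(d1,18)
G→slot 2; C→slot 1; D→slot 3; F skipped; H skipped; B skipped; A skipped; E skipped.
Profit = 59 + 60 + 53 = 172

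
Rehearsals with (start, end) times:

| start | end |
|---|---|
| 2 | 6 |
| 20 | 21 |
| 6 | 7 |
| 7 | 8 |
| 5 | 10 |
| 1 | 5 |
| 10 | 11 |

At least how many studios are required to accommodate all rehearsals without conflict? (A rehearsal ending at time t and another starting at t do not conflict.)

2

The answer is the maximum number of intervals overlapping at any instant.
starts: [1, 2, 5, 6, 7, 10, 20]
ends:   [5, 6, 7, 8, 10, 11, 21]
s1→1 s2→2  — peak 2.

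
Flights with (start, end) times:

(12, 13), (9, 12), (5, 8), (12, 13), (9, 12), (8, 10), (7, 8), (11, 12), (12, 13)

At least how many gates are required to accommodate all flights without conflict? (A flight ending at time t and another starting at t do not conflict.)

Events (time:±→running): 5:+→1 7:+→2 8:-→1 8:-→0 8:+→1 9:+→2 9:+→3 … peak 3.

3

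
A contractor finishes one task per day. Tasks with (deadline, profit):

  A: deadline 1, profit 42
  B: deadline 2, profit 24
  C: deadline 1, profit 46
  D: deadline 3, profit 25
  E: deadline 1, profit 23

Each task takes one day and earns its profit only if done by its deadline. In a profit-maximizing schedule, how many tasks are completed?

3

Sort by profit descending; place each in the latest free slot ≤ its deadline.
Profit order: C=46 A=42 D=25 B=24 E=23
Assign: C→slot 1, A skipped, D→slot 3, B→slot 2, E skipped.
Slots: [1:C] [2:B] [3:D]
3 of 5 scheduled.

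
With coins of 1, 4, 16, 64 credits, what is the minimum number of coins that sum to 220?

Use the largest denomination that fits, subtract, and repeat.
220 − 3×64→28 − 1×16→12 − 3×4→0
Total coins = 3 + 1 + 3 = 7

7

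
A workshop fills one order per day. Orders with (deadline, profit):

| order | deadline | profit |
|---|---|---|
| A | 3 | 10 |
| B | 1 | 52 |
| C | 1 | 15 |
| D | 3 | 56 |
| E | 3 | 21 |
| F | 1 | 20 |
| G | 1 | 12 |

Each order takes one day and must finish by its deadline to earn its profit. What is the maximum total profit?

Take jobs in profit order; each goes to the latest open slot no later than its deadline.
Profit order: D=56 B=52 E=21 F=20 C=15 G=12 A=10
Assign: D→slot 3, B→slot 1, E→slot 2, F skipped, C skipped, G skipped, A skipped.
Slots: [1:B] [2:E] [3:D]
Profit = 52 + 21 + 56 = 129

129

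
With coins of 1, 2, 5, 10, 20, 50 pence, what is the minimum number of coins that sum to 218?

8

Greedy: take as many of the largest coin as possible, then repeat with the remainder.
218 = 4×50 + 1×10 + 1×5 + 1×2 + 1×1
Total coins = 4 + 1 + 1 + 1 + 1 = 8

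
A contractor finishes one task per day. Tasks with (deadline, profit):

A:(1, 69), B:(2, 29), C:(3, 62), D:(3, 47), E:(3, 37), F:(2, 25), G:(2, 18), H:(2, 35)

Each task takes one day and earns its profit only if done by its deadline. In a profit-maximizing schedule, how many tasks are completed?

3

Take jobs in profit order; each goes to the latest open slot no later than its deadline.
By profit: A(d1,69), C(d3,62), D(d3,47), E(d3,37), H(d2,35), B(d2,29), F(d2,25), G(d2,18)
A→slot 1; C→slot 3; D→slot 2; E skipped; H skipped; B skipped; F skipped; G skipped.
3 of 8 scheduled.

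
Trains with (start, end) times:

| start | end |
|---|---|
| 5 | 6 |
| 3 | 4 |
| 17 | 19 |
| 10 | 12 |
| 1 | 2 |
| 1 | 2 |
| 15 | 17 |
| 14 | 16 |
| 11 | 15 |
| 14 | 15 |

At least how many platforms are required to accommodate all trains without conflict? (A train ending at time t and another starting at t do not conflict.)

Count concurrent intervals with a sweep; the peak is the room count.
starts: [1, 1, 3, 5, 10, 11, 14, 14, 15, 17]
ends:   [2, 2, 4, 6, 12, 15, 15, 16, 17, 19]
s1→1 s1→2 e2→1 e2→0 s3→1 e4→0 s5→1 e6→0 s10→1 s11→2 e12→1 s14→2 s14→3  — peak 3.

3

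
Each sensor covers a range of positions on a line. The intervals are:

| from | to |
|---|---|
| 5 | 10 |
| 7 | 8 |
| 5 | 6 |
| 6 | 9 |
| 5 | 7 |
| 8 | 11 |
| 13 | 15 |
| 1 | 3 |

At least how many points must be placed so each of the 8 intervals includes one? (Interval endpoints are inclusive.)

4

Sort by right endpoint; whenever an interval is uncovered, place a point at its right end.
Sorted: [1,3] [5,6] [5,7] [7,8] [6,9] [5,10] [8,11] [13,15]
{[1,3]} hit by 3; {[5,6],[5,7]} hit by 6; {[7,8],[6,9],[5,10],[8,11]} hit by 8; {[13,15]} hit by 15.
Points: 3, 6, 8, 15 (4 total).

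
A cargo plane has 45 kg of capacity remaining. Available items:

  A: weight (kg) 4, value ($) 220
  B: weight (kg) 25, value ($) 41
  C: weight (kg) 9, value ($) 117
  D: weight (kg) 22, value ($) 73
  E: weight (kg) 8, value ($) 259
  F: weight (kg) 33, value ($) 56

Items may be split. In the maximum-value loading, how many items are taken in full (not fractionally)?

Ratios (sorted): A 55.00, E 32.38, C 13.00, D 3.32, F 1.70, B 1.64
take A (4 @ 220); take E (8 @ 259); take C (9 @ 117); take D (22 @ 73); take 2/33 of F → 3.39. Capacity used 45/45.
4 item(s) taken whole; one partial (take 2/33 of F).

4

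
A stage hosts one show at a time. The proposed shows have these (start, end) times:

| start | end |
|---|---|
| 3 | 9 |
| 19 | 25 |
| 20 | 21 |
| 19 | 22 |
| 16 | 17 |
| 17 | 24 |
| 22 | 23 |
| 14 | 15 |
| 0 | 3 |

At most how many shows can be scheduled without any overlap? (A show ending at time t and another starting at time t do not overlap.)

By end time: (0,3), (3,9), (14,15), (16,17), (20,21), (19,22), (22,23), (17,24), (19,25).
Pick (0,3); next start ≥ 3 → (3,9); next start ≥ 9 → (14,15); next start ≥ 15 → (16,17); next start ≥ 17 → (20,21); next start ≥ 21 → (22,23).
Selected 6 shows.

6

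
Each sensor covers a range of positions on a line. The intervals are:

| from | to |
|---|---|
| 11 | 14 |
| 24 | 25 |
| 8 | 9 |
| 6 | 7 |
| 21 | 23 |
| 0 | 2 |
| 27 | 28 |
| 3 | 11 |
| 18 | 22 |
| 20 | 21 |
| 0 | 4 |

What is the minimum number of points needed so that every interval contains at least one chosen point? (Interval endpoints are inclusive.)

Process intervals by earliest right end; each time one isn't hit yet, stab at its right endpoint.
Sorted: [0,2] [0,4] [6,7] [8,9] [3,11] [11,14] [20,21] [18,22] [21,23] [24,25] [27,28]
{[0,2],[0,4]} hit by 2; {[6,7]} hit by 7; {[8,9],[3,11]} hit by 9; {[11,14]} hit by 14; {[20,21],[18,22],[21,23]} hit by 21; {[24,25]} hit by 25; {[27,28]} hit by 28.
Points: 2, 7, 9, 14, 21, 25, 28 (7 total).

7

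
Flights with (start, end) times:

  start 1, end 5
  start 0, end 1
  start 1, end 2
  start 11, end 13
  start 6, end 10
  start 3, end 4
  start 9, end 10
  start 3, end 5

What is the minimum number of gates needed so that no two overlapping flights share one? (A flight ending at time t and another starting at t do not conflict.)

3

The answer is the maximum number of intervals overlapping at any instant.
Events (time:±→running): 0:+→1 1:-→0 1:+→1 1:+→2 2:-→1 3:+→2 3:+→3 … peak 3.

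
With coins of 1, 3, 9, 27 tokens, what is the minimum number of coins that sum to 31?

Use the largest denomination that fits, subtract, and repeat.
31 − 1×27→4 − 1×3→1 − 1×1→0
Total coins = 1 + 1 + 1 = 3

3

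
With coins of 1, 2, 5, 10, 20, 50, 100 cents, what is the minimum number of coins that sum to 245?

245 = 2×100 + 2×20 + 1×5
Total coins = 2 + 2 + 1 = 5

5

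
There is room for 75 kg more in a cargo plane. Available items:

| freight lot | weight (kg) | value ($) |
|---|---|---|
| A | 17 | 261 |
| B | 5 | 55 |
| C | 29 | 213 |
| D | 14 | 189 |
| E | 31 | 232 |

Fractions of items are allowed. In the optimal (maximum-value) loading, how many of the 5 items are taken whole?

Sort by value per unit weight and fill in that order.
Ratios (sorted): A 15.35, D 13.50, B 11.00, E 7.48, C 7.34
take A (17 @ 261); take D (14 @ 189); take B (5 @ 55); take E (31 @ 232); take 8/29 of C → 58.76. Capacity used 75/75.
4 item(s) taken whole; one partial (take 8/29 of C).

4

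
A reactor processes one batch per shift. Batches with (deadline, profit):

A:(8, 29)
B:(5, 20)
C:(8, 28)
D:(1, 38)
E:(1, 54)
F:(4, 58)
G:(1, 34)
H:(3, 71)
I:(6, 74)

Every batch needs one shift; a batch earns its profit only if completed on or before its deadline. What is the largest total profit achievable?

Take jobs in profit order; each goes to the latest open slot no later than its deadline.
Profit order: I=74 H=71 F=58 E=54 D=38 G=34 A=29 C=28 B=20
Assign: I→slot 6, H→slot 3, F→slot 4, E→slot 1, D skipped, G skipped, A→slot 8, C→slot 7, B→slot 5.
Slots: [1:E] [3:H] [4:F] [5:B] [6:I] [7:C] [8:A]
Profit = 54 + 71 + 58 + 20 + 74 + 28 + 29 = 334

334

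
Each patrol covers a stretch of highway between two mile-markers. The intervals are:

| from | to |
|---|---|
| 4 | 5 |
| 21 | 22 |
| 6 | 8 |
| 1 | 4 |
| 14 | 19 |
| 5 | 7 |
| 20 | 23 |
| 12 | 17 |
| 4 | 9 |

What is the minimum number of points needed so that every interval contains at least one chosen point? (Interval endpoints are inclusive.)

4

Sorted: [1,4] [4,5] [5,7] [6,8] [4,9] [12,17] [14,19] [21,22] [20,23]
{[1,4],[4,5]} hit by 4; {[5,7],[6,8],[4,9]} hit by 7; {[12,17],[14,19]} hit by 17; {[21,22],[20,23]} hit by 22.
Points: 4, 7, 17, 22 (4 total).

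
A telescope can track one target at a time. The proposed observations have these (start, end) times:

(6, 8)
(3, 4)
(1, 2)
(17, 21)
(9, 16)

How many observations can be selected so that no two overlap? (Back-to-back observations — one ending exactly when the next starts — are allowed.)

5

By end time: (1,2), (3,4), (6,8), (9,16), (17,21).
Pick (1,2); next start ≥ 2 → (3,4); next start ≥ 4 → (6,8); next start ≥ 8 → (9,16); next start ≥ 16 → (17,21).
Selected 5 observations.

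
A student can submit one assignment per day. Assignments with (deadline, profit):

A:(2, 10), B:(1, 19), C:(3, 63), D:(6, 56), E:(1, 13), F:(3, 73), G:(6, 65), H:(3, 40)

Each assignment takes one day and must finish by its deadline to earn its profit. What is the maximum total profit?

Sort by profit descending; place each in the latest free slot ≤ its deadline.
Profit order: F=73 G=65 C=63 D=56 H=40 B=19 E=13 A=10
Assign: F→slot 3, G→slot 6, C→slot 2, D→slot 5, H→slot 1, B skipped, E skipped, A skipped.
Slots: [1:H] [2:C] [3:F] [5:D] [6:G]
Profit = 40 + 63 + 73 + 56 + 65 = 297

297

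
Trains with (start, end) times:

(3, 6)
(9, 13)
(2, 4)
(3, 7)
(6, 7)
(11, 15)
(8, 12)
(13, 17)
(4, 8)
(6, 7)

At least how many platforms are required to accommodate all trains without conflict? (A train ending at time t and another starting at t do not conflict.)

4

starts: [2, 3, 3, 4, 6, 6, 8, 9, 11, 13]
ends:   [4, 6, 7, 7, 7, 8, 12, 13, 15, 17]
s2→1 s3→2 s3→3 e4→2 s4→3 e6→2 s6→3 s6→4  — peak 4.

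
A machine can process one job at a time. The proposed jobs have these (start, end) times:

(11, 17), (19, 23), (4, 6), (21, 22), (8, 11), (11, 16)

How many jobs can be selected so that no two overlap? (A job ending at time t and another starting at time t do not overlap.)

Sorted by end: (4,6)  (8,11)  (11,16)  (11,17)  (21,22)  (19,23)
take (4,6); take (8,11); take (11,16); skip (11,17); take (21,22).
Selected 4 jobs.

4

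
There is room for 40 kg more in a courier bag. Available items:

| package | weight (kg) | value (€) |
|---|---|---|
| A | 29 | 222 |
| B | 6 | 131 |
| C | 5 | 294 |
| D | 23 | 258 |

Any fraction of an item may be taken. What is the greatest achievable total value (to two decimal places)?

728.93

Sort by value per unit weight and fill in that order.
Order: C (294/5=58.80) > B (131/6=21.83) > D (258/23=11.22) > A (222/29=7.66)
Fill: take C (5 @ 294) → take B (6 @ 131) → take D (23 @ 258) → take 6/29 of A → 45.93; 40/40 used.
Total value = 728.93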